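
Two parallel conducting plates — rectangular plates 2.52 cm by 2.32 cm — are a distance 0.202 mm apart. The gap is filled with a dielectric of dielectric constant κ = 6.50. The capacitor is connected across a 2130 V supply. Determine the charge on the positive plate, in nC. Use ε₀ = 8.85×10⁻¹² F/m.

Q ≈ 355 nC

A = 2.52 × 2.32 cm² = 5.85×10⁻⁴ m².
C = κε₀A/d = 6.50 × 8.85×10⁻¹² × 5.85×10⁻⁴ / 2.02×10⁻⁴ = 1.66×10⁻¹⁰ F.
Q = CV = 1.66×10⁻¹⁰ × 2130 = 3.55×10⁻⁷ C.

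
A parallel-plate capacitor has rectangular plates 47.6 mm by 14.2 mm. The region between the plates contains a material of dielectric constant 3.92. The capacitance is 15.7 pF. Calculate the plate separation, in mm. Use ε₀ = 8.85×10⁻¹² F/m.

d ≈ 1.49 mm

A = 47.6 × 14.2 mm² = 6.76×10⁻⁴ m².
d = κε₀A/C = 3.92 × 8.85×10⁻¹² × 6.76×10⁻⁴ / 1.57×10⁻¹¹ = 1.49×10⁻³ m.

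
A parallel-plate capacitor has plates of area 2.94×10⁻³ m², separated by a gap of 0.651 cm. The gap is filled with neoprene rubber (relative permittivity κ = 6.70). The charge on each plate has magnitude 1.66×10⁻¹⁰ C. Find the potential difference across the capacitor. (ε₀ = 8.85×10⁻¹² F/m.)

V ≈ 6.20 V

C = κε₀A/d = 6.70 × 8.85×10⁻¹² × 2.94×10⁻³ / 6.51×10⁻³ = 2.68×10⁻¹¹ F.
V = Q/C = 1.66×10⁻¹⁰ / 2.68×10⁻¹¹ = 6.20 V.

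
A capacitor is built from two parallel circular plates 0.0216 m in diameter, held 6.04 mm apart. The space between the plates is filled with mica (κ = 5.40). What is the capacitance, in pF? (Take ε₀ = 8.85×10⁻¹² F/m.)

2.90 pF

A = π(0.0216/2 m)² = 3.66×10⁻⁴ m².
C = κε₀A/d = 5.40 × 8.85×10⁻¹² × 3.66×10⁻⁴ / 6.04×10⁻³ = 2.90×10⁻¹² F.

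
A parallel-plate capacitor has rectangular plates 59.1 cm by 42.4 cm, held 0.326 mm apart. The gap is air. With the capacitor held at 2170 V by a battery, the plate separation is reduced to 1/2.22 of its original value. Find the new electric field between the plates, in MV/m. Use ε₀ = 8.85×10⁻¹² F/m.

A = 59.1 × 42.4 cm² = 0.251 m².
Initially C₁ = ε₀A/d = 8.85×10⁻¹² × 0.251 / 3.26×10⁻⁴ = 6.80×10⁻⁹ F.
E₁ = 6.66×10⁶ V/m.
Battery connected ⇒ V is held fixed. E = V/d, so E₂/E₁ = d₁/d₂ = 2.22.
E₂ = 2.22 × 6.66×10⁶ = 1.48×10⁷ V/m.

E ≈ 14.8 MV/m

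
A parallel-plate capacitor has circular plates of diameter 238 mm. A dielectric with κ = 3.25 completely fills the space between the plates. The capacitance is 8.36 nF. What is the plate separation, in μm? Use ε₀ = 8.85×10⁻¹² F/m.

A = π(238/2 mm)² = 4.45×10⁻² m².
d = κε₀A/C = 3.25 × 8.85×10⁻¹² × 4.45×10⁻² / 8.36×10⁻⁹ = 1.53×10⁻⁴ m.

d ≈ 153 μm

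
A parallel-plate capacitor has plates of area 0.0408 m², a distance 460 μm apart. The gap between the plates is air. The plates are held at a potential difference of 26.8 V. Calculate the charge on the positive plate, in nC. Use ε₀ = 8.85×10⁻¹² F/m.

C = ε₀A/d = 8.85×10⁻¹² × 4.08×10⁻² / 4.60×10⁻⁴ = 7.85×10⁻¹⁰ F.
Q = CV = 7.85×10⁻¹⁰ × 26.8 = 2.10×10⁻⁸ C.

21.0 nC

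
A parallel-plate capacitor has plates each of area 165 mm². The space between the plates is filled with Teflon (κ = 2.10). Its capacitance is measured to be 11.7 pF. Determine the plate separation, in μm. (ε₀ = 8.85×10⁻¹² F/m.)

262 μm

A = 165 mm² = 1.65×10⁻⁴ m².
d = κε₀A/C = 2.10 × 8.85×10⁻¹² × 1.65×10⁻⁴ / 1.17×10⁻¹¹ = 2.62×10⁻⁴ m.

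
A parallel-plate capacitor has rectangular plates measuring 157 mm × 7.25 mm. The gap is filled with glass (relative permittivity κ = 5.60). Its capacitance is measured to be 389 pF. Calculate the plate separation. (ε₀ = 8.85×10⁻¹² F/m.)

A = 157 × 7.25 mm² = 1.14×10⁻³ m².
d = κε₀A/C = 5.60 × 8.85×10⁻¹² × 1.14×10⁻³ / 3.89×10⁻¹⁰ = 1.45×10⁻⁴ m.

145 μm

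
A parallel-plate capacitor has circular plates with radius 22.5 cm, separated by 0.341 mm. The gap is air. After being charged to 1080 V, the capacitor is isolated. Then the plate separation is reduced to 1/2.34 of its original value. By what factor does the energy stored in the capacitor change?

0.427

Isolated ⇒ Q is held fixed.
C₂ = 2.34 C₁ and U = Q²/(2C), so U₂/U₁ = C₁/C₂ = 0.427.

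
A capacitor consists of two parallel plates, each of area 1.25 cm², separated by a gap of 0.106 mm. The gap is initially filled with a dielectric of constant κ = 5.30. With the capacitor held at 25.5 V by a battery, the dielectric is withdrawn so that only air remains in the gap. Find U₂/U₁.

Battery connected ⇒ V is held fixed.
C₂ = 0.189 C₁ and U = ½CV², so U₂/U₁ = C₂/C₁ = 0.189.

0.189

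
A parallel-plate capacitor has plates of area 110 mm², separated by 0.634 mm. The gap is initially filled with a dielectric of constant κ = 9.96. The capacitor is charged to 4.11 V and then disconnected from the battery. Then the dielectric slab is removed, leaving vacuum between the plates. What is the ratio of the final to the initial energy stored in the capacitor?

9.96

Isolated ⇒ Q is held fixed.
C₂ = 0.100 C₁ and U = Q²/(2C), so U₂/U₁ = C₁/C₂ = 9.96.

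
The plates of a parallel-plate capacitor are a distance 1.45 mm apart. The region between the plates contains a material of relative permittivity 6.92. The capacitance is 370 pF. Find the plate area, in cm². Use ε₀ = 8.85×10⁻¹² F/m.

A ≈ 87.6 cm²

A = Cd/(κε₀) = 3.70×10⁻¹⁰ × 1.45×10⁻³ / (6.92 × 8.85×10⁻¹²) = 8.76×10⁻³ m².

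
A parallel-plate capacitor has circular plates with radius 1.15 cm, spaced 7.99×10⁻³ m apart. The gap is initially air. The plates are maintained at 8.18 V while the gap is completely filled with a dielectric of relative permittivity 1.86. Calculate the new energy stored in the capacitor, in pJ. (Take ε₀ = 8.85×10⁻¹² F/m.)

28.6 pJ

A = π(1.15 cm)² = 4.15×10⁻⁴ m².
Initially C₁ = ε₀A/d = 8.85×10⁻¹² × 4.15×10⁻⁴ / 7.99×10⁻³ = 4.60×10⁻¹³ F.
U₁ = 1.54×10⁻¹¹ J.
Battery connected ⇒ V is held fixed. C₂ = 1.86 C₁ and U = ½CV², so U₂/U₁ = C₂/C₁ = 1.86.
U₂ = 1.86 × 1.54×10⁻¹¹ = 2.86×10⁻¹¹ J.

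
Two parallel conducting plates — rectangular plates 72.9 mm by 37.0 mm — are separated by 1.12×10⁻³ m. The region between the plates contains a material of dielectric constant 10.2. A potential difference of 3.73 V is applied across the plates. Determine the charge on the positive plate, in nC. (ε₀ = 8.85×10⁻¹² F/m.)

0.811 nC

A = 72.9 × 37.0 mm² = 2.70×10⁻³ m².
C = κε₀A/d = 10.2 × 8.85×10⁻¹² × 2.70×10⁻³ / 1.12×10⁻³ = 2.17×10⁻¹⁰ F.
Q = CV = 2.17×10⁻¹⁰ × 3.73 = 8.11×10⁻¹⁰ C.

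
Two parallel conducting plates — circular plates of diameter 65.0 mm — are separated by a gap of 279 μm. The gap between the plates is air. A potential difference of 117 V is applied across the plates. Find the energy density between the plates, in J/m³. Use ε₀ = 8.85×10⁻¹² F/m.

E = V/d = 117 / 2.79×10⁻⁴ = 4.19×10⁵ V/m.
u = ½ε₀E² = ½ × 8.85×10⁻¹² × (4.19×10⁵)² = 0.778 J/m³.

u ≈ 0.778 J/m³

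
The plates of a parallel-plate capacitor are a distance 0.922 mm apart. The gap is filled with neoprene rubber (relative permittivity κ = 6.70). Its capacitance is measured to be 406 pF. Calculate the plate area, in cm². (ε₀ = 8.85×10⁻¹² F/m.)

A = Cd/(κε₀) = 4.06×10⁻¹⁰ × 9.22×10⁻⁴ / (6.70 × 8.85×10⁻¹²) = 6.31×10⁻³ m².

A ≈ 63.1 cm²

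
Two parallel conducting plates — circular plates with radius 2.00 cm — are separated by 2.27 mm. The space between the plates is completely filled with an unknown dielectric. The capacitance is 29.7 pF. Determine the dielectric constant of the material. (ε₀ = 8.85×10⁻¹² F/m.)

κ ≈ 6.06

A = π(2.00 cm)² = 1.26×10⁻³ m².
κ = Cd/(ε₀A) = 2.97×10⁻¹¹ × 2.27×10⁻³ / (8.85×10⁻¹² × 1.26×10⁻³) = 6.06.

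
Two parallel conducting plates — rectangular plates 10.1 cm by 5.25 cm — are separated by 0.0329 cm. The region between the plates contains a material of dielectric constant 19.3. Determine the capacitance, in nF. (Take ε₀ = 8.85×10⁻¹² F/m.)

C ≈ 2.75 nF

A = 10.1 × 5.25 cm² = 5.30×10⁻³ m².
C = κε₀A/d = 19.3 × 8.85×10⁻¹² × 5.30×10⁻³ / 3.29×10⁻⁴ = 2.75×10⁻⁹ F.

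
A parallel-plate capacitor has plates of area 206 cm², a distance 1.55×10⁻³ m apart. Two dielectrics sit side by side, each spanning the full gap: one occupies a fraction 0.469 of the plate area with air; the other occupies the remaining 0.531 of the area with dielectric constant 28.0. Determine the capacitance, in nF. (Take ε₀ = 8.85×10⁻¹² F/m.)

C ≈ 1.80 nF

A = 206 cm² = 2.06×10⁻² m².
Side-by-side slabs ⇒ two capacitors in parallel, each spanning the full gap.
C₁ = κ₁ε₀A₁/d = 1.00 × 8.85×10⁻¹² × 9.66×10⁻³ / 1.55×10⁻³ = 5.52×10⁻¹¹ F.
C₂ = κ₂ε₀A₂/d = 28.0 × 8.85×10⁻¹² × 1.09×10⁻² / 1.55×10⁻³ = 1.75×10⁻⁹ F.
C = C₁ + C₂ = 1.80×10⁻⁹ F.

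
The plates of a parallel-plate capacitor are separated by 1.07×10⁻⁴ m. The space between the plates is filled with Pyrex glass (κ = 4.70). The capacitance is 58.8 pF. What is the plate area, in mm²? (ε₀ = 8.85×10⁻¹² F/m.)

A ≈ 151 mm²

A = Cd/(κε₀) = 5.88×10⁻¹¹ × 1.07×10⁻⁴ / (4.70 × 8.85×10⁻¹²) = 1.51×10⁻⁴ m².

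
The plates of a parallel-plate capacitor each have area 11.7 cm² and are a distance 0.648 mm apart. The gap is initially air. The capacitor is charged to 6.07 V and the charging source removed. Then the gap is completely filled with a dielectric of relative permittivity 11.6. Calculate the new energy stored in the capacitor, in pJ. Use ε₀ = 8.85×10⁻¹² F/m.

A = 11.7 cm² = 1.17×10⁻³ m².
Initially C₁ = ε₀A/d = 8.85×10⁻¹² × 1.17×10⁻³ / 6.48×10⁻⁴ = 1.60×10⁻¹¹ F.
U₁ = 2.94×10⁻¹⁰ J.
Isolated ⇒ Q is held fixed. C₂ = 11.6 C₁ and U = Q²/(2C), so U₂/U₁ = C₁/C₂ = 0.0862.
U₂ = 0.0862 × 2.94×10⁻¹⁰ = 2.54×10⁻¹¹ J.

25.4 pJ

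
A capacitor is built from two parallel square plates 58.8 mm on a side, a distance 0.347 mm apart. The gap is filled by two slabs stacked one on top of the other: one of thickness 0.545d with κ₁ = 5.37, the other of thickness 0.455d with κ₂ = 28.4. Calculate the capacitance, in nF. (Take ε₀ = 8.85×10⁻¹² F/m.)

C ≈ 0.750 nF

A = (58.8 mm)² = 3.46×10⁻³ m².
Stacked slabs ⇒ two capacitors in series, each with the full plate area.
C₁ = κ₁ε₀A/d₁ = 5.37 × 8.85×10⁻¹² × 3.46×10⁻³ / 1.89×10⁻⁴ = 8.69×10⁻¹⁰ F.
C₂ = κ₂ε₀A/d₂ = 28.4 × 8.85×10⁻¹² × 3.46×10⁻³ / 1.58×10⁻⁴ = 5.50×10⁻⁹ F.
C = (1/C₁ + 1/C₂)⁻¹ = 7.50×10⁻¹⁰ F.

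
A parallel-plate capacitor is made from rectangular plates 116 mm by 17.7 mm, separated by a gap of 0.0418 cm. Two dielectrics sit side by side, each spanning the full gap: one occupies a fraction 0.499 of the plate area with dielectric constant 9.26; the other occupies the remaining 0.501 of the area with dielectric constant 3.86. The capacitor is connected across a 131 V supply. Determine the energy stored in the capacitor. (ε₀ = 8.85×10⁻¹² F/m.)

U ≈ 2.44 μJ

A = 116 × 17.7 mm² = 2.05×10⁻³ m².
Side-by-side slabs ⇒ two capacitors in parallel, each spanning the full gap.
C₁ = κ₁ε₀A₁/d = 9.26 × 8.85×10⁻¹² × 1.02×10⁻³ / 4.18×10⁻⁴ = 2.01×10⁻¹⁰ F.
C₂ = κ₂ε₀A₂/d = 3.86 × 8.85×10⁻¹² × 1.03×10⁻³ / 4.18×10⁻⁴ = 8.41×10⁻¹¹ F.
C = C₁ + C₂ = 2.85×10⁻¹⁰ F.
U = ½CV² = ½ × 2.85×10⁻¹⁰ × (131)² = 2.44×10⁻⁶ J.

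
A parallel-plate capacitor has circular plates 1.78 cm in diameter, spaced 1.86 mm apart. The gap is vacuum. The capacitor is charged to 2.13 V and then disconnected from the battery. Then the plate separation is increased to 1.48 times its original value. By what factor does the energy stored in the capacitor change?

Isolated ⇒ Q is held fixed.
C₂ = 0.676 C₁ and U = Q²/(2C), so U₂/U₁ = C₁/C₂ = 1.48.

U₂/U₁ ≈ 1.48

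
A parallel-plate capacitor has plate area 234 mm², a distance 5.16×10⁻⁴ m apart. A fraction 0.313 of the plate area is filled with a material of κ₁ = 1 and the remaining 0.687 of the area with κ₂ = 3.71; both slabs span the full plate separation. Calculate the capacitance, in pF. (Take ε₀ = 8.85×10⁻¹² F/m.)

A = 234 mm² = 2.34×10⁻⁴ m².
Side-by-side slabs ⇒ two capacitors in parallel, each spanning the full gap.
C₁ = κ₁ε₀A₁/d = 1.00 × 8.85×10⁻¹² × 7.32×10⁻⁵ / 5.16×10⁻⁴ = 1.26×10⁻¹² F.
C₂ = κ₂ε₀A₂/d = 3.71 × 8.85×10⁻¹² × 1.61×10⁻⁴ / 5.16×10⁻⁴ = 1.02×10⁻¹¹ F.
C = C₁ + C₂ = 1.15×10⁻¹¹ F.

C ≈ 11.5 pF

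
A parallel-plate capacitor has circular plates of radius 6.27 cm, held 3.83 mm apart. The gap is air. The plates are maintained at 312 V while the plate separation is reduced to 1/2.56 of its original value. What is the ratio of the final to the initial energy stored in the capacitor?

U₂/U₁ ≈ 2.56

Battery connected ⇒ V is held fixed.
C₂ = 2.56 C₁ and U = ½CV², so U₂/U₁ = C₂/C₁ = 2.56.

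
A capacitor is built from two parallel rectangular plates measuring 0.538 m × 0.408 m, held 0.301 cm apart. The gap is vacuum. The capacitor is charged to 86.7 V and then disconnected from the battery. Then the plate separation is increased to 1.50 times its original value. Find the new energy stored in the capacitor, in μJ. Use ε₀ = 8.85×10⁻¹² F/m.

A = 0.538 × 0.408 m² = 0.220 m².
Initially C₁ = ε₀A/d = 8.85×10⁻¹² × 0.220 / 3.01×10⁻³ = 6.45×10⁻¹⁰ F.
U₁ = 2.43×10⁻⁶ J.
Isolated ⇒ Q is held fixed. C₂ = 0.667 C₁ and U = Q²/(2C), so U₂/U₁ = C₁/C₂ = 1.50.
U₂ = 1.50 × 2.43×10⁻⁶ = 3.64×10⁻⁶ J.

U ≈ 3.64 μJ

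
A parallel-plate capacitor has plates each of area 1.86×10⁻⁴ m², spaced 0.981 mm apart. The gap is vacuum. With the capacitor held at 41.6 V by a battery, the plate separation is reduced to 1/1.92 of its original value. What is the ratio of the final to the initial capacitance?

C = ε₀A/d scales as 1/d, so C₂/C₁ = d₁/d₂ = 1.92.

1.92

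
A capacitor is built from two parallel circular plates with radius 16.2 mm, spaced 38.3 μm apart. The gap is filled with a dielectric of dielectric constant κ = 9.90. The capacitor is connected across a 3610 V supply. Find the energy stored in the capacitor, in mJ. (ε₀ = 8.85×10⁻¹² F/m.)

12.3 mJ

A = π(16.2 mm)² = 8.24×10⁻⁴ m².
C = κε₀A/d = 9.90 × 8.85×10⁻¹² × 8.24×10⁻⁴ / 3.83×10⁻⁵ = 1.89×10⁻⁹ F.
U = ½CV² = ½ × 1.89×10⁻⁹ × (3610)² = 1.23×10⁻² J.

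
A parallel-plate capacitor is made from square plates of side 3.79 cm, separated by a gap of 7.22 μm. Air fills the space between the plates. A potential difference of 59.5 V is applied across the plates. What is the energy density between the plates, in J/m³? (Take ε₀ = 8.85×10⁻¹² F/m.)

u ≈ 301 J/m³

E = V/d = 59.5 / 7.22×10⁻⁶ = 8.24×10⁶ V/m.
u = ½ε₀E² = ½ × 8.85×10⁻¹² × (8.24×10⁶)² = 3.01×10² J/m³.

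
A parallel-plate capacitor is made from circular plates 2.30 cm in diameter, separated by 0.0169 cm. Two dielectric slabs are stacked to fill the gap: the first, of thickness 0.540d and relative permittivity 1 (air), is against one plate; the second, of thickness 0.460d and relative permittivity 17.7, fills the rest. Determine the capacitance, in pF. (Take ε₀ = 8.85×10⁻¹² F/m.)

38.4 pF

A = π(2.30/2 cm)² = 4.15×10⁻⁴ m².
Stacked slabs ⇒ two capacitors in series, each with the full plate area.
C₁ = κ₁ε₀A/d₁ = 1.00 × 8.85×10⁻¹² × 4.15×10⁻⁴ / 9.13×10⁻⁵ = 4.03×10⁻¹¹ F.
C₂ = κ₂ε₀A/d₂ = 17.7 × 8.85×10⁻¹² × 4.15×10⁻⁴ / 7.77×10⁻⁵ = 8.37×10⁻¹⁰ F.
C = (1/C₁ + 1/C₂)⁻¹ = 3.84×10⁻¹¹ F.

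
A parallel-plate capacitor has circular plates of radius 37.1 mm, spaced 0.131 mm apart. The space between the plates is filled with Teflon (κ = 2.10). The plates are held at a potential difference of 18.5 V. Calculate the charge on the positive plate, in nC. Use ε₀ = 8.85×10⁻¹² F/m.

A = π(37.1 mm)² = 4.32×10⁻³ m².
C = κε₀A/d = 2.10 × 8.85×10⁻¹² × 4.32×10⁻³ / 1.31×10⁻⁴ = 6.13×10⁻¹⁰ F.
Q = CV = 6.13×10⁻¹⁰ × 18.5 = 1.13×10⁻⁸ C.

Q ≈ 11.3 nC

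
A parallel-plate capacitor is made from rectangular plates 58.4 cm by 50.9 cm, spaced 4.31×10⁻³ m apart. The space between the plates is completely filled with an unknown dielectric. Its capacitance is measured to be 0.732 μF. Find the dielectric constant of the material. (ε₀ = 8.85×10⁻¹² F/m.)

A = 58.4 × 50.9 cm² = 0.297 m².
κ = Cd/(ε₀A) = 7.32×10⁻⁷ × 4.31×10⁻³ / (8.85×10⁻¹² × 0.297) = 1199.

κ ≈ 1199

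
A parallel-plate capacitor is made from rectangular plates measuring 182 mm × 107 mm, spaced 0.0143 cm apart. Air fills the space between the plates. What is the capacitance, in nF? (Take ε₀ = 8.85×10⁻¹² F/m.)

A = 182 × 107 mm² = 1.95×10⁻² m².
C = ε₀A/d = 8.85×10⁻¹² × 1.95×10⁻² / 1.43×10⁻⁴ = 1.21×10⁻⁹ F.

1.21 nF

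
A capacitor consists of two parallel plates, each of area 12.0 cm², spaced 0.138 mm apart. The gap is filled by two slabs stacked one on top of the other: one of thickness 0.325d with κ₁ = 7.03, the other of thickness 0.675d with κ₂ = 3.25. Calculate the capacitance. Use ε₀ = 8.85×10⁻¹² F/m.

A = 12.0 cm² = 1.20×10⁻³ m².
Stacked slabs ⇒ two capacitors in series, each with the full plate area.
C₁ = κ₁ε₀A/d₁ = 7.03 × 8.85×10⁻¹² × 1.20×10⁻³ / 4.49×10⁻⁵ = 1.66×10⁻⁹ F.
C₂ = κ₂ε₀A/d₂ = 3.25 × 8.85×10⁻¹² × 1.20×10⁻³ / 9.32×10⁻⁵ = 3.71×10⁻¹⁰ F.
C = (1/C₁ + 1/C₂)⁻¹ = 3.03×10⁻¹⁰ F.

303 pF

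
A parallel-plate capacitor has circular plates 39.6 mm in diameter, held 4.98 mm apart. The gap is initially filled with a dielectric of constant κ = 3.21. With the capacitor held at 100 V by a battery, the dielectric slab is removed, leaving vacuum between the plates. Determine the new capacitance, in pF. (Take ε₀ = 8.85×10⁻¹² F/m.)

A = π(39.6/2 mm)² = 1.23×10⁻³ m².
Initially C₁ = κε₀A/d = 3.21 × 8.85×10⁻¹² × 1.23×10⁻³ / 4.98×10⁻³ = 7.03×10⁻¹² F.
C = κε₀A/d scales with κ, so C₂/C₁ = 1/κ = 1/3.21 = 0.312.
C₂ = 0.312 × 7.03×10⁻¹² = 2.19×10⁻¹² F.

C ≈ 2.19 pF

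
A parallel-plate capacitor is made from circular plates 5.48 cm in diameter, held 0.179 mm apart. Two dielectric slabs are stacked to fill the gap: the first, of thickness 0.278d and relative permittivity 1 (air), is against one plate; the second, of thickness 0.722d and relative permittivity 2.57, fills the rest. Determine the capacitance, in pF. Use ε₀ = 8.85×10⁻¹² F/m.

A = π(5.48/2 cm)² = 2.36×10⁻³ m².
Stacked slabs ⇒ two capacitors in series, each with the full plate area.
C₁ = κ₁ε₀A/d₁ = 1.00 × 8.85×10⁻¹² × 2.36×10⁻³ / 4.98×10⁻⁵ = 4.19×10⁻¹⁰ F.
C₂ = κ₂ε₀A/d₂ = 2.57 × 8.85×10⁻¹² × 2.36×10⁻³ / 1.29×10⁻⁴ = 4.15×10⁻¹⁰ F.
C = (1/C₁ + 1/C₂)⁻¹ = 2.09×10⁻¹⁰ F.

209 pF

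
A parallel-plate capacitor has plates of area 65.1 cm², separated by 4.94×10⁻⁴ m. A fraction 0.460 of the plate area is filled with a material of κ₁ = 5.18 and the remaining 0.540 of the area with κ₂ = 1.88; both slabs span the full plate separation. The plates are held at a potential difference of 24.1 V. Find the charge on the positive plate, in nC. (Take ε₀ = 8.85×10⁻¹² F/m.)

A = 65.1 cm² = 6.51×10⁻³ m².
Side-by-side slabs ⇒ two capacitors in parallel, each spanning the full gap.
C₁ = κ₁ε₀A₁/d = 5.18 × 8.85×10⁻¹² × 2.99×10⁻³ / 4.94×10⁻⁴ = 2.78×10⁻¹⁰ F.
C₂ = κ₂ε₀A₂/d = 1.88 × 8.85×10⁻¹² × 3.52×10⁻³ / 4.94×10⁻⁴ = 1.18×10⁻¹⁰ F.
C = C₁ + C₂ = 3.96×10⁻¹⁰ F.
Q = CV = 3.96×10⁻¹⁰ × 24.1 = 9.55×10⁻⁹ C.

9.55 nC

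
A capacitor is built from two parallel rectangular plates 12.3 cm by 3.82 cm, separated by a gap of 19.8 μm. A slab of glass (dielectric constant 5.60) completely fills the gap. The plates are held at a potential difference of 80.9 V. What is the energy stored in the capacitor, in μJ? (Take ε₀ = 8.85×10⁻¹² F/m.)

38.5 μJ

A = 12.3 × 3.82 cm² = 4.70×10⁻³ m².
C = κε₀A/d = 5.60 × 8.85×10⁻¹² × 4.70×10⁻³ / 1.98×10⁻⁵ = 1.18×10⁻⁸ F.
U = ½CV² = ½ × 1.18×10⁻⁸ × (80.9)² = 3.85×10⁻⁵ J.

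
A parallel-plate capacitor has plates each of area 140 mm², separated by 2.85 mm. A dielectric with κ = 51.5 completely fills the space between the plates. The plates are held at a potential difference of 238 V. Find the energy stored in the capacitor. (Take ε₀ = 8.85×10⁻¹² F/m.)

U ≈ 0.634 μJ

A = 140 mm² = 1.40×10⁻⁴ m².
C = κε₀A/d = 51.5 × 8.85×10⁻¹² × 1.40×10⁻⁴ / 2.85×10⁻³ = 2.24×10⁻¹¹ F.
U = ½CV² = ½ × 2.24×10⁻¹¹ × (238)² = 6.34×10⁻⁷ J.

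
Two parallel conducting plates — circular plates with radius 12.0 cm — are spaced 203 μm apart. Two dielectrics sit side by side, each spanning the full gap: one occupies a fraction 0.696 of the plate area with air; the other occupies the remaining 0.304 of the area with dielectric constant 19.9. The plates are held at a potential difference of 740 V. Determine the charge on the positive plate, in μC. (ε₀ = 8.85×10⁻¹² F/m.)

Q ≈ 9.84 μC

A = π(12.0 cm)² = 4.52×10⁻² m².
Side-by-side slabs ⇒ two capacitors in parallel, each spanning the full gap.
C₁ = κ₁ε₀A₁/d = 1.00 × 8.85×10⁻¹² × 3.15×10⁻² / 2.03×10⁻⁴ = 1.37×10⁻⁹ F.
C₂ = κ₂ε₀A₂/d = 19.9 × 8.85×10⁻¹² × 1.38×10⁻² / 2.03×10⁻⁴ = 1.19×10⁻⁸ F.
C = C₁ + C₂ = 1.33×10⁻⁸ F.
Q = CV = 1.33×10⁻⁸ × 740 = 9.84×10⁻⁶ C.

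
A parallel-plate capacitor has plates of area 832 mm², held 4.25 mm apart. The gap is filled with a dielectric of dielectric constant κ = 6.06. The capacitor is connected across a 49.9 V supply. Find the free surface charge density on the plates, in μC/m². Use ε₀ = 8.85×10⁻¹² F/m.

σ ≈ 0.630 μC/m²

A = 832 mm² = 8.32×10⁻⁴ m².
C = κε₀A/d = 6.06 × 8.85×10⁻¹² × 8.32×10⁻⁴ / 4.25×10⁻³ = 1.05×10⁻¹¹ F.
σ = Q/A = CV/A = 1.05×10⁻¹¹ × 49.9 / 8.32×10⁻⁴ = 6.30×10⁻⁷ C/m².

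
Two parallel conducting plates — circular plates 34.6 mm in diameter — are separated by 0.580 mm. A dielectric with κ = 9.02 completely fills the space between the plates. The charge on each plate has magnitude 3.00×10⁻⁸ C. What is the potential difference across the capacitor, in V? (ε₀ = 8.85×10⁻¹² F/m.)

V ≈ 232 V

A = π(34.6/2 mm)² = 9.40×10⁻⁴ m².
C = κε₀A/d = 9.02 × 8.85×10⁻¹² × 9.40×10⁻⁴ / 5.80×10⁻⁴ = 1.29×10⁻¹⁰ F.
V = Q/C = 3.00×10⁻⁸ / 1.29×10⁻¹⁰ = 2.32×10² V.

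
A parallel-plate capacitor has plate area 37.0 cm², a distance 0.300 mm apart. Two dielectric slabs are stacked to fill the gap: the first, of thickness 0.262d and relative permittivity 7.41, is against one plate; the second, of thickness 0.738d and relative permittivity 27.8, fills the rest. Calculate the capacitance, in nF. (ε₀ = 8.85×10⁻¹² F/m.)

C ≈ 1.76 nF

A = 37.0 cm² = 3.70×10⁻³ m².
Stacked slabs ⇒ two capacitors in series, each with the full plate area.
C₁ = κ₁ε₀A/d₁ = 7.41 × 8.85×10⁻¹² × 3.70×10⁻³ / 7.86×10⁻⁵ = 3.09×10⁻⁹ F.
C₂ = κ₂ε₀A/d₂ = 27.8 × 8.85×10⁻¹² × 3.70×10⁻³ / 2.21×10⁻⁴ = 4.11×10⁻⁹ F.
C = (1/C₁ + 1/C₂)⁻¹ = 1.76×10⁻⁹ F.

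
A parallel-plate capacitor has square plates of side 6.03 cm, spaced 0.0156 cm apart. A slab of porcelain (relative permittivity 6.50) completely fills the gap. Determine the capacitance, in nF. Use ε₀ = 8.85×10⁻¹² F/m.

A = (6.03 cm)² = 3.64×10⁻³ m².
C = κε₀A/d = 6.50 × 8.85×10⁻¹² × 3.64×10⁻³ / 1.56×10⁻⁴ = 1.34×10⁻⁹ F.

1.34 nF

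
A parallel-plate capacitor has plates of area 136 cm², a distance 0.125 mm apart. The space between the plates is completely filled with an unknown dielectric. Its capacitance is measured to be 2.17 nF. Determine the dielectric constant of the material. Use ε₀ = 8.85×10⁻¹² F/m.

A = 136 cm² = 1.36×10⁻² m².
κ = Cd/(ε₀A) = 2.17×10⁻⁹ × 1.25×10⁻⁴ / (8.85×10⁻¹² × 1.36×10⁻²) = 2.25.

κ ≈ 2.25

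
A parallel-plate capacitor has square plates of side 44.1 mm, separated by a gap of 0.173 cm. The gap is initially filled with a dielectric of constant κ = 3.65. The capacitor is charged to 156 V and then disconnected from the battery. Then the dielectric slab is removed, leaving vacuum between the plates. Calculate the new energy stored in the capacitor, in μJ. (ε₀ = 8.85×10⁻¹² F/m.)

A = (44.1 mm)² = 1.94×10⁻³ m².
Initially C₁ = κε₀A/d = 3.65 × 8.85×10⁻¹² × 1.94×10⁻³ / 1.73×10⁻³ = 3.63×10⁻¹¹ F.
U₁ = 4.42×10⁻⁷ J.
Isolated ⇒ Q is held fixed. C₂ = 0.274 C₁ and U = Q²/(2C), so U₂/U₁ = C₁/C₂ = 3.65.
U₂ = 3.65 × 4.42×10⁻⁷ = 1.61×10⁻⁶ J.

U ≈ 1.61 μJ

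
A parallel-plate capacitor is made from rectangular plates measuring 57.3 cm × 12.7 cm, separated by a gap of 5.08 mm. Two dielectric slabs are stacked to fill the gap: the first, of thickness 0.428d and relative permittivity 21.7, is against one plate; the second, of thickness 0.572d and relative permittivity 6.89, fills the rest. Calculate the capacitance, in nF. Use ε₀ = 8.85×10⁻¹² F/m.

A = 57.3 × 12.7 cm² = 7.28×10⁻² m².
Stacked slabs ⇒ two capacitors in series, each with the full plate area.
C₁ = κ₁ε₀A/d₁ = 21.7 × 8.85×10⁻¹² × 7.28×10⁻² / 2.17×10⁻³ = 6.43×10⁻⁹ F.
C₂ = κ₂ε₀A/d₂ = 6.89 × 8.85×10⁻¹² × 7.28×10⁻² / 2.91×10⁻³ = 1.53×10⁻⁹ F.
C = (1/C₁ + 1/C₂)⁻¹ = 1.23×10⁻⁹ F.

1.23 nF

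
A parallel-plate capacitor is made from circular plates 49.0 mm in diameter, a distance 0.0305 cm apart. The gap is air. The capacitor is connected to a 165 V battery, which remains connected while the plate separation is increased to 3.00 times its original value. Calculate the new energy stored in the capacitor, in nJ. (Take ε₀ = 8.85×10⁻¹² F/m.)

U ≈ 248 nJ

A = π(49.0/2 mm)² = 1.89×10⁻³ m².
Initially C₁ = ε₀A/d = 8.85×10⁻¹² × 1.89×10⁻³ / 3.05×10⁻⁴ = 5.47×10⁻¹¹ F.
U₁ = 7.45×10⁻⁷ J.
Battery connected ⇒ V is held fixed. C₂ = 0.333 C₁ and U = ½CV², so U₂/U₁ = C₂/C₁ = 0.333.
U₂ = 0.333 × 7.45×10⁻⁷ = 2.48×10⁻⁷ J.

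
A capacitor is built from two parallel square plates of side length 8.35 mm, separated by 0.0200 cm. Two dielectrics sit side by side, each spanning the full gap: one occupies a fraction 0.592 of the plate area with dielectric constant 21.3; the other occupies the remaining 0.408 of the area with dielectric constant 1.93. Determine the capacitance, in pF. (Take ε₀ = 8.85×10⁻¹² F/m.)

A = (8.35 mm)² = 6.97×10⁻⁵ m².
Side-by-side slabs ⇒ two capacitors in parallel, each spanning the full gap.
C₁ = κ₁ε₀A₁/d = 21.3 × 8.85×10⁻¹² × 4.13×10⁻⁵ / 2.00×10⁻⁴ = 3.89×10⁻¹¹ F.
C₂ = κ₂ε₀A₂/d = 1.93 × 8.85×10⁻¹² × 2.84×10⁻⁵ / 2.00×10⁻⁴ = 2.43×10⁻¹² F.
C = C₁ + C₂ = 4.13×10⁻¹¹ F.

41.3 pF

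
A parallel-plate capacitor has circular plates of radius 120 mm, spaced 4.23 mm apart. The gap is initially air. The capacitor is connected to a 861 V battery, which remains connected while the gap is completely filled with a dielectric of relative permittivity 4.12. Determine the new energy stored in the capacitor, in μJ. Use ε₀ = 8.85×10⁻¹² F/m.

145 μJ

A = π(120 mm)² = 4.52×10⁻² m².
Initially C₁ = ε₀A/d = 8.85×10⁻¹² × 4.52×10⁻² / 4.23×10⁻³ = 9.46×10⁻¹¹ F.
U₁ = 3.51×10⁻⁵ J.
Battery connected ⇒ V is held fixed. C₂ = 4.12 C₁ and U = ½CV², so U₂/U₁ = C₂/C₁ = 4.12.
U₂ = 4.12 × 3.51×10⁻⁵ = 1.45×10⁻⁴ J.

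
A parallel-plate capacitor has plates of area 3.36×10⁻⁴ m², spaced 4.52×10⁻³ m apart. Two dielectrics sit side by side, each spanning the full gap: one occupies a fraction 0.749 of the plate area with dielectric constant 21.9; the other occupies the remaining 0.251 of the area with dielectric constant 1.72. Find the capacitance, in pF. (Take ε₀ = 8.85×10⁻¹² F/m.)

Side-by-side slabs ⇒ two capacitors in parallel, each spanning the full gap.
C₁ = κ₁ε₀A₁/d = 21.9 × 8.85×10⁻¹² × 2.52×10⁻⁴ / 4.52×10⁻³ = 1.08×10⁻¹¹ F.
C₂ = κ₂ε₀A₂/d = 1.72 × 8.85×10⁻¹² × 8.43×10⁻⁵ / 4.52×10⁻³ = 2.84×10⁻¹³ F.
C = C₁ + C₂ = 1.11×10⁻¹¹ F.

11.1 pF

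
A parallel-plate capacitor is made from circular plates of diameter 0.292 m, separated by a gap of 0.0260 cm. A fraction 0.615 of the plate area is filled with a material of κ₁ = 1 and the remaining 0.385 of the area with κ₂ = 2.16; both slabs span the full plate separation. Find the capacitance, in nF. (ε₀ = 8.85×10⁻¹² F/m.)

3.30 nF

A = π(0.292/2 m)² = 6.70×10⁻² m².
Side-by-side slabs ⇒ two capacitors in parallel, each spanning the full gap.
C₁ = κ₁ε₀A₁/d = 1.00 × 8.85×10⁻¹² × 4.12×10⁻² / 2.60×10⁻⁴ = 1.40×10⁻⁹ F.
C₂ = κ₂ε₀A₂/d = 2.16 × 8.85×10⁻¹² × 2.58×10⁻² / 2.60×10⁻⁴ = 1.90×10⁻⁹ F.
C = C₁ + C₂ = 3.30×10⁻⁹ F.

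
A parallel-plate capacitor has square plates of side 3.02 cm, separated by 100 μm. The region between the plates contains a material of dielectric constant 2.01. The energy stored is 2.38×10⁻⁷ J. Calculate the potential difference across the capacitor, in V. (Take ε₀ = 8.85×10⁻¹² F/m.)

A = (3.02 cm)² = 9.12×10⁻⁴ m².
C = κε₀A/d = 2.01 × 8.85×10⁻¹² × 9.12×10⁻⁴ / 1.00×10⁻⁴ = 1.62×10⁻¹⁰ F.
V = √(2U/C) = √(2 × 2.38×10⁻⁷ / 1.62×10⁻¹⁰) = 54.2 V.

V ≈ 54.2 V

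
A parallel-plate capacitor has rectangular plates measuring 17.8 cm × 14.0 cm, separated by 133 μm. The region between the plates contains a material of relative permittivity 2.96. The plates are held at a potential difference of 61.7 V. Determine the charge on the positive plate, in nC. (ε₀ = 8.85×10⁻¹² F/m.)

Q ≈ 303 nC

A = 17.8 × 14.0 cm² = 2.49×10⁻² m².
C = κε₀A/d = 2.96 × 8.85×10⁻¹² × 2.49×10⁻² / 1.33×10⁻⁴ = 4.91×10⁻⁹ F.
Q = CV = 4.91×10⁻⁹ × 61.7 = 3.03×10⁻⁷ C.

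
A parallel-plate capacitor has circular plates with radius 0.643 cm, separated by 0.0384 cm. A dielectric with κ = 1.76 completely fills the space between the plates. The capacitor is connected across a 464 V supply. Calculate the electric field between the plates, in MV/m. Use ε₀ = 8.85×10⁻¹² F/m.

E = V/d = 464 / 3.84×10⁻⁴ = 1.21×10⁶ V/m.

1.21 MV/m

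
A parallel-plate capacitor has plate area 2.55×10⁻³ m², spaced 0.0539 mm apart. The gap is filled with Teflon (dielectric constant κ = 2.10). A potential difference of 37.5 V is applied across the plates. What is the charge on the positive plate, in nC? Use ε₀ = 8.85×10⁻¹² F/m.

33.0 nC

C = κε₀A/d = 2.10 × 8.85×10⁻¹² × 2.55×10⁻³ / 5.39×10⁻⁵ = 8.79×10⁻¹⁰ F.
Q = CV = 8.79×10⁻¹⁰ × 37.5 = 3.30×10⁻⁸ C.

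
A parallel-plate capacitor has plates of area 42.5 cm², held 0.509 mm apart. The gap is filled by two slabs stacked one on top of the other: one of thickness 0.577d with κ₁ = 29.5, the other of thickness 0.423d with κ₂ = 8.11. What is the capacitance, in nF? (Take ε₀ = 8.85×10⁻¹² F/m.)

1.03 nF

A = 42.5 cm² = 4.25×10⁻³ m².
Stacked slabs ⇒ two capacitors in series, each with the full plate area.
C₁ = κ₁ε₀A/d₁ = 29.5 × 8.85×10⁻¹² × 4.25×10⁻³ / 2.94×10⁻⁴ = 3.78×10⁻⁹ F.
C₂ = κ₂ε₀A/d₂ = 8.11 × 8.85×10⁻¹² × 4.25×10⁻³ / 2.15×10⁻⁴ = 1.42×10⁻⁹ F.
C = (1/C₁ + 1/C₂)⁻¹ = 1.03×10⁻⁹ F.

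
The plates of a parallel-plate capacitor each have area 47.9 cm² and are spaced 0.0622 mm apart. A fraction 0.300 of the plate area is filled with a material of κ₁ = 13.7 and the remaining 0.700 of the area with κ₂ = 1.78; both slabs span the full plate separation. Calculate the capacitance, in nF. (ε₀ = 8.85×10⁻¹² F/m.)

C ≈ 3.65 nF

A = 47.9 cm² = 4.79×10⁻³ m².
Side-by-side slabs ⇒ two capacitors in parallel, each spanning the full gap.
C₁ = κ₁ε₀A₁/d = 13.7 × 8.85×10⁻¹² × 1.44×10⁻³ / 6.22×10⁻⁵ = 2.80×10⁻⁹ F.
C₂ = κ₂ε₀A₂/d = 1.78 × 8.85×10⁻¹² × 3.35×10⁻³ / 6.22×10⁻⁵ = 8.49×10⁻¹⁰ F.
C = C₁ + C₂ = 3.65×10⁻⁹ F.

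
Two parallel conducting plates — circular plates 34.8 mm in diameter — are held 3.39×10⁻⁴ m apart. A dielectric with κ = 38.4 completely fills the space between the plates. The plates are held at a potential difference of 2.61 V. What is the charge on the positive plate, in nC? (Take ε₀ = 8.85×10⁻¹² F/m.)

Q ≈ 2.49 nC

A = π(34.8/2 mm)² = 9.51×10⁻⁴ m².
C = κε₀A/d = 38.4 × 8.85×10⁻¹² × 9.51×10⁻⁴ / 3.39×10⁻⁴ = 9.54×10⁻¹⁰ F.
Q = CV = 9.54×10⁻¹⁰ × 2.61 = 2.49×10⁻⁹ C.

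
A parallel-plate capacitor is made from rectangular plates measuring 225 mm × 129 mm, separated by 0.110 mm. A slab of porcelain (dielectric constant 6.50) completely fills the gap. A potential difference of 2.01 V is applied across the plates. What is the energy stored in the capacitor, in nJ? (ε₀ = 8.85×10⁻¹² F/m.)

U ≈ 30.7 nJ

A = 225 × 129 mm² = 2.90×10⁻² m².
C = κε₀A/d = 6.50 × 8.85×10⁻¹² × 2.90×10⁻² / 1.10×10⁻⁴ = 1.52×10⁻⁸ F.
U = ½CV² = ½ × 1.52×10⁻⁸ × (2.01)² = 3.07×10⁻⁸ J.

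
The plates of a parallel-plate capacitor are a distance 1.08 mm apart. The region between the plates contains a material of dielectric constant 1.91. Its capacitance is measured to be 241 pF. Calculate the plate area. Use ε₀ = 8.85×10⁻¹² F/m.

A = Cd/(κε₀) = 2.41×10⁻¹⁰ × 1.08×10⁻³ / (1.91 × 8.85×10⁻¹²) = 1.54×10⁻² m².

154 cm²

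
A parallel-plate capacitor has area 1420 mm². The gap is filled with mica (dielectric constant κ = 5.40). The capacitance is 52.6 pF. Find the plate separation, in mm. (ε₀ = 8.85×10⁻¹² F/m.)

A = 1420 mm² = 1.42×10⁻³ m².
d = κε₀A/C = 5.40 × 8.85×10⁻¹² × 1.42×10⁻³ / 5.26×10⁻¹¹ = 1.29×10⁻³ m.

1.29 mm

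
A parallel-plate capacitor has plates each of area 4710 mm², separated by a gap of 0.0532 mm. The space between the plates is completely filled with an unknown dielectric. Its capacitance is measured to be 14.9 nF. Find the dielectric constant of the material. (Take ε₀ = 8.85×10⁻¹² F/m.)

19.0

A = 4710 mm² = 4.71×10⁻³ m².
κ = Cd/(ε₀A) = 1.49×10⁻⁸ × 5.32×10⁻⁵ / (8.85×10⁻¹² × 4.71×10⁻³) = 19.0.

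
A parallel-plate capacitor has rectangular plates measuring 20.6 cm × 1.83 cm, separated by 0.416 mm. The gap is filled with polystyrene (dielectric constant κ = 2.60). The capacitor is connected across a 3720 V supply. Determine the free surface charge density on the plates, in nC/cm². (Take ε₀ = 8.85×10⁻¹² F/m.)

20.6 nC/cm²

A = 20.6 × 1.83 cm² = 3.77×10⁻³ m².
C = κε₀A/d = 2.60 × 8.85×10⁻¹² × 3.77×10⁻³ / 4.16×10⁻⁴ = 2.09×10⁻¹⁰ F.
σ = Q/A = CV/A = 2.09×10⁻¹⁰ × 3720 / 3.77×10⁻³ = 2.06×10⁻⁴ C/m².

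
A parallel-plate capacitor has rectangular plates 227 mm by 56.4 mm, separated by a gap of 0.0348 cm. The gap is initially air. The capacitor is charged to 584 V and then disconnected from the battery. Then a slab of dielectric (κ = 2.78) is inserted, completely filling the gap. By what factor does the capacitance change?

2.78

C = κε₀A/d scales with κ, so C₂/C₁ = κ = 2.78.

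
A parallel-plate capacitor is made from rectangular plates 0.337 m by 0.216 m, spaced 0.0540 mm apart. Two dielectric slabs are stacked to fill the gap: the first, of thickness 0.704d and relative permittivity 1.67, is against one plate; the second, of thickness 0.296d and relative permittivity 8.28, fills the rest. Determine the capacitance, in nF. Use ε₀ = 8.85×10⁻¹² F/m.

26.1 nF

A = 0.337 × 0.216 m² = 7.28×10⁻² m².
Stacked slabs ⇒ two capacitors in series, each with the full plate area.
C₁ = κ₁ε₀A/d₁ = 1.67 × 8.85×10⁻¹² × 7.28×10⁻² / 3.80×10⁻⁵ = 2.83×10⁻⁸ F.
C₂ = κ₂ε₀A/d₂ = 8.28 × 8.85×10⁻¹² × 7.28×10⁻² / 1.60×10⁻⁵ = 3.34×10⁻⁷ F.
C = (1/C₁ + 1/C₂)⁻¹ = 2.61×10⁻⁸ F.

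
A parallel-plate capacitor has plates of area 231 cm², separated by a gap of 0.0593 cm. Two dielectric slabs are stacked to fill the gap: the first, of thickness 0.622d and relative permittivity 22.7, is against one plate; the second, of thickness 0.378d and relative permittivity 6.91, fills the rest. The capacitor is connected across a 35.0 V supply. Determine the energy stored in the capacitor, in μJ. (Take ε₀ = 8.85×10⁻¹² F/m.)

2.57 μJ

A = 231 cm² = 2.31×10⁻² m².
Stacked slabs ⇒ two capacitors in series, each with the full plate area.
C₁ = κ₁ε₀A/d₁ = 22.7 × 8.85×10⁻¹² × 2.31×10⁻² / 3.69×10⁻⁴ = 1.26×10⁻⁸ F.
C₂ = κ₂ε₀A/d₂ = 6.91 × 8.85×10⁻¹² × 2.31×10⁻² / 2.24×10⁻⁴ = 6.30×10⁻⁹ F.
C = (1/C₁ + 1/C₂)⁻¹ = 4.20×10⁻⁹ F.
U = ½CV² = ½ × 4.20×10⁻⁹ × (35.0)² = 2.57×10⁻⁶ J.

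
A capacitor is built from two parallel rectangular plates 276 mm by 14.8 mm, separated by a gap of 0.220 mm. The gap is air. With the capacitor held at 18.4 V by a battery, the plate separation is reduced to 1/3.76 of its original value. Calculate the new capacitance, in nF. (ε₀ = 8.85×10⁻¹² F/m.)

C ≈ 0.618 nF

A = 276 × 14.8 mm² = 4.08×10⁻³ m².
Initially C₁ = ε₀A/d = 8.85×10⁻¹² × 4.08×10⁻³ / 2.20×10⁻⁴ = 1.64×10⁻¹⁰ F.
C = ε₀A/d scales as 1/d, so C₂/C₁ = d₁/d₂ = 3.76.
C₂ = 3.76 × 1.64×10⁻¹⁰ = 6.18×10⁻¹⁰ F.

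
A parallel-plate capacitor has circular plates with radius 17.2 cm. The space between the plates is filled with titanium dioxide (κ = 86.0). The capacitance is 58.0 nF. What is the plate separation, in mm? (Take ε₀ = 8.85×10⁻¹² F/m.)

1.22 mm

A = π(17.2 cm)² = 9.29×10⁻² m².
d = κε₀A/C = 86.0 × 8.85×10⁻¹² × 9.29×10⁻² / 5.80×10⁻⁸ = 1.22×10⁻³ m.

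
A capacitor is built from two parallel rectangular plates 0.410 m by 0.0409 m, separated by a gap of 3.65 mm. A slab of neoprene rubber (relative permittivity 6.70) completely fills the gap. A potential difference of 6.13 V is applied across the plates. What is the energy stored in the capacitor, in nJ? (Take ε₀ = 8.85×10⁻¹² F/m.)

U ≈ 5.12 nJ

A = 0.410 × 0.0409 m² = 1.68×10⁻² m².
C = κε₀A/d = 6.70 × 8.85×10⁻¹² × 1.68×10⁻² / 3.65×10⁻³ = 2.72×10⁻¹⁰ F.
U = ½CV² = ½ × 2.72×10⁻¹⁰ × (6.13)² = 5.12×10⁻⁹ J.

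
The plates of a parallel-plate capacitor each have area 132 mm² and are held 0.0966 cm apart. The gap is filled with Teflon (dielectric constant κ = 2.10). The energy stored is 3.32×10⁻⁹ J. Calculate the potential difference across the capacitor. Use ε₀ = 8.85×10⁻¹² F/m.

V ≈ 51.1 V

A = 132 mm² = 1.32×10⁻⁴ m².
C = κε₀A/d = 2.10 × 8.85×10⁻¹² × 1.32×10⁻⁴ / 9.66×10⁻⁴ = 2.54×10⁻¹² F.
V = √(2U/C) = √(2 × 3.32×10⁻⁹ / 2.54×10⁻¹²) = 51.1 V.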